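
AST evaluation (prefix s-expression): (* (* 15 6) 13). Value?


Evaluate inner: (* 15 6) = 90
Evaluate root: (* 90 13) = 1170
Result: 1170


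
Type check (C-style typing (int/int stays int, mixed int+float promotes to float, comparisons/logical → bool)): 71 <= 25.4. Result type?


Operand types: int <= float
Rule: comparison yields bool
Result type: bool


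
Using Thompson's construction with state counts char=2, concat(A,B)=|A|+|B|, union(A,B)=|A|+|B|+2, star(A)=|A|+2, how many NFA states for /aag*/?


Syntax tree has 3 char leaf(s), 0 union(s), 1 star(s)
chars contribute 3×2 = 6; each union adds +2; each star adds +2
Total: 6 + 0 + 2 = 8 states


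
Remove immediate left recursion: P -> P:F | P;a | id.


Left-recursive alternatives: P:F, P;a; non-recursive: id
Introduce P': P -> idP', P' -> :FP' | ;aP' | ε


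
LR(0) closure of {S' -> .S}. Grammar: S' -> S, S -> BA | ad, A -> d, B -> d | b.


Start: S' -> .S
For each item with dot before a nonterminal B, add B -> .γ for every B-production
Closure: [S' -> .S, S -> .BA, S -> .ad, B -> .d, B -> .b]


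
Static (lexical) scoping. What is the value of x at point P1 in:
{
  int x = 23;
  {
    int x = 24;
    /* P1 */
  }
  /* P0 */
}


x declared in the same block as P1
x = 24


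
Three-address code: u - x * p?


Break into single-operator statements:
t1 = x * p
t2 = u - t1


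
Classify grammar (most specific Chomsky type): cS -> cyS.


LHS has context (more than one symbol) and |LHS| ≤ |RHS|
Classification: Type 1 (Context-Sensitive)


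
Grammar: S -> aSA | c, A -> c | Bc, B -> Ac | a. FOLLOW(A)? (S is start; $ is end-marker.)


$ ∈ FOLLOW(S). For each A -> αBβ: add FIRST(β)\{ε} to FOLLOW(B); if β nullable, add FOLLOW(A).
FOLLOW(A) = {$, a, c}


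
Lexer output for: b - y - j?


Scan left to right, longest-match per lexeme
Tokens: ID(b), OP(-), ID(y), OP(-), ID(j)


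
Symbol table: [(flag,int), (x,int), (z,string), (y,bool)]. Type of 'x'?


Lookup 'x' → type int


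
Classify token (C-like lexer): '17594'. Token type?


Pattern: digits only
Type: INTEGER_LITERAL


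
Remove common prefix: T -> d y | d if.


Common prefix: 'd'
Factored: T -> d T', T' -> y | if


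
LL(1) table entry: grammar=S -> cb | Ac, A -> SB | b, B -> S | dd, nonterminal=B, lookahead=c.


For [B, c]: 'c' ∈ FIRST(S)
Entry: B -> S


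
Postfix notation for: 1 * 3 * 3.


Left to right (same or higher precedence on left)
Postfix: 1 3 * 3 *


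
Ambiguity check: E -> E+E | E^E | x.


'x+x^x' has two parse trees (no precedence encoded between + and ^)
Ambiguous


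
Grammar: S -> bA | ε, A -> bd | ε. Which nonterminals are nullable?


A nonterminal is nullable iff some alternative derives ε (directly, or every symbol in it is nullable)
Nullable: {A, S}


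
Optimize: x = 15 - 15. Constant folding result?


15 - 15 = 0 at compile time
Optimized: x = 0


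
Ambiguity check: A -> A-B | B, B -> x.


precedence layered via separate nonterminal B: deterministic
Unambiguous


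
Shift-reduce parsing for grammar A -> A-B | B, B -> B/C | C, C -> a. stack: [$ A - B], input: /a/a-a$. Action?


'/' can extend B; shift to build B -> B/C
Action: shift


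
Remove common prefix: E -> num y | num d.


Common prefix: 'num'
Factored: E -> num E', E' -> y | d


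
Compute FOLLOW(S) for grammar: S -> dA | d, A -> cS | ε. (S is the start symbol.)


$ ∈ FOLLOW(S). For each A -> αBβ: add FIRST(β)\{ε} to FOLLOW(B); if β nullable, add FOLLOW(A).
FOLLOW(S) = {$}


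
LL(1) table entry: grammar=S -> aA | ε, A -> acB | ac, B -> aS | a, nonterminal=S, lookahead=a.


For [S, a]: 'a' ∈ FIRST(aA)
Entry: S -> aA


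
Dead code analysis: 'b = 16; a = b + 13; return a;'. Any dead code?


b is read by a's definition; a is returned
No dead code


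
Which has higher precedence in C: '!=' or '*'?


'*' is multiplicative (level 10); '!=' is equality (level 6)
Higher level binds tighter
'*' has higher precedence than '!='


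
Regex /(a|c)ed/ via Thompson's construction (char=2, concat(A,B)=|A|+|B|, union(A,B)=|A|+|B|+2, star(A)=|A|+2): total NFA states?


Syntax tree has 4 char leaf(s), 1 union(s), 0 star(s)
chars contribute 4×2 = 8; each union adds +2; each star adds +2
Total: 8 + 2 + 0 = 10 states


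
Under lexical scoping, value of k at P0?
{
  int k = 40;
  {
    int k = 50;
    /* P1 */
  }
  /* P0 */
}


k declared in the same block as P0
k = 40


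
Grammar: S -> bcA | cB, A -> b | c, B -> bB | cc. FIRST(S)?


Per alternative of S: FIRST(bcA) = {b}; FIRST(cB) = {c}
FIRST(S) = {b, c}


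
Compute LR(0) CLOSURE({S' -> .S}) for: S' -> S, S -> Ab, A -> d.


Start: S' -> .S
For each item with dot before a nonterminal B, add B -> .γ for every B-production
Closure: [S' -> .S, S -> .Ab, A -> .d]


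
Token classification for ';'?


Pattern: delimiter/punctuation
Type: PUNCTUATION


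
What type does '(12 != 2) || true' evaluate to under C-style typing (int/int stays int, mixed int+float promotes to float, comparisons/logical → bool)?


Operand types: bool || bool
Rule: logical operators take bool operands and yield bool
Result type: bool


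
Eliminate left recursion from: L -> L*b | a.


Left-recursive alternatives: L*b; non-recursive: a
Introduce L': L -> aL', L' -> *bL' | ε


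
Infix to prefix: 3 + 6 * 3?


'*' binds tighter: tree is (+ 3 (* 6 3))
Prefix: + 3 * 6 3


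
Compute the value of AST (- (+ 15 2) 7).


Evaluate inner: (+ 15 2) = 17
Evaluate root: (- 17 7) = 10
Result: 10


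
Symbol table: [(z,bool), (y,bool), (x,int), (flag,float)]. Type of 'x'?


Lookup 'x' → type int


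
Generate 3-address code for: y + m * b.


Break into single-operator statements:
t1 = m * b
t2 = y + t1


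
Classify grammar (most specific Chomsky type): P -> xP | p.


Right-linear: every RHS is a terminal or a terminal followed by one nonterminal
Classification: Type 3 (Regular)


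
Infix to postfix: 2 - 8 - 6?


Left to right (same or higher precedence on left)
Postfix: 2 8 - 6 -


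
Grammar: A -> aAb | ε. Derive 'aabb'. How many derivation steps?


Derivation: A => aAb => aaAbb => aabb
Steps: 3


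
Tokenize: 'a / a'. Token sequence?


Scan left to right, longest-match per lexeme
Tokens: ID(a), OP(/), ID(a)


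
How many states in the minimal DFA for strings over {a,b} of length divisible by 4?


Track length mod 4: states 0..3, accept at 0
Minimal DFA: 4 states


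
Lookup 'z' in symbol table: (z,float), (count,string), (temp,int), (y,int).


Lookup 'z' → type float


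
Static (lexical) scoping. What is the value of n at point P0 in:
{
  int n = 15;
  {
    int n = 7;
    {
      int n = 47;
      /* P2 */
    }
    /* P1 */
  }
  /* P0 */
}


n declared in the same block as P0
n = 15


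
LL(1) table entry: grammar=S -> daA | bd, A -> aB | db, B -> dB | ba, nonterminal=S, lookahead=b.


For [S, b]: 'b' ∈ FIRST(bd)
Entry: S -> bd


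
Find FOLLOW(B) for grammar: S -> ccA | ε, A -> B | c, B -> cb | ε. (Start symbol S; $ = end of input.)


$ ∈ FOLLOW(S). For each A -> αBβ: add FIRST(β)\{ε} to FOLLOW(B); if β nullable, add FOLLOW(A).
FOLLOW(B) = {$}


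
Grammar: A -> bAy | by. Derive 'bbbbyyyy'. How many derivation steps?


Derivation: A => bAy => bbAyy => bbbAyyy => bbbbyyyy
Steps: 4


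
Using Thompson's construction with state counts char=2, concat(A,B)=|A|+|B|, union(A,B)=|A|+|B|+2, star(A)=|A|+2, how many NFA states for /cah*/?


Syntax tree has 3 char leaf(s), 0 union(s), 1 star(s)
chars contribute 3×2 = 6; each union adds +2; each star adds +2
Total: 6 + 0 + 2 = 8 states


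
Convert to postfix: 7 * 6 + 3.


Left to right (same or higher precedence on left)
Postfix: 7 6 * 3 +


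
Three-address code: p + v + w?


Break into single-operator statements:
t1 = p + v
t2 = t1 + w


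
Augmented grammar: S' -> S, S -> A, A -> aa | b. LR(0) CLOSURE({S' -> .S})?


Start: S' -> .S
For each item with dot before a nonterminal B, add B -> .γ for every B-production
Closure: [S' -> .S, S -> .A, A -> .aa, A -> .b]


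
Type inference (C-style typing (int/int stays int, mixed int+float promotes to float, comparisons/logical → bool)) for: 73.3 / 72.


Operand types: float / int
Rule: mixed int/float promotes to float; int/int stays int
Result type: float


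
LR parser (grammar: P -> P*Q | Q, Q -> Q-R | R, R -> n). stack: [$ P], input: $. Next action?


start symbol P on stack, input exhausted
Action: accept


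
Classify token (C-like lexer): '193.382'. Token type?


Pattern: digits with a decimal point
Type: FLOAT_LITERAL


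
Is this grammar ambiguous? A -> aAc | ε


balanced a^n…c^n: each string has a unique parse
Unambiguous


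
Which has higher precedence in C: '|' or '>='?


'>=' is relational (level 7); '|' is bitwise OR (level 3)
Higher level binds tighter
'>=' has higher precedence than '|'


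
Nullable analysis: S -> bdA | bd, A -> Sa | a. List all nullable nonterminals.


A nonterminal is nullable iff some alternative derives ε (directly, or every symbol in it is nullable)
Nullable: {}


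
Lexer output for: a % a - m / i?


Scan left to right, longest-match per lexeme
Tokens: ID(a), OP(%), ID(a), OP(-), ID(m), OP(/), ID(i)


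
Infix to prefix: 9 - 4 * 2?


'*' binds tighter: tree is (- 9 (* 4 2))
Prefix: - 9 * 4 2


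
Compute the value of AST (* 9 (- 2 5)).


Evaluate inner: (- 2 5) = -3
Evaluate root: (* 9 -3) = -27
Result: -27


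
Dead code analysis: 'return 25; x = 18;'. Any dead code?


statement follows a return and is unreachable
Dead: 'x = 18'


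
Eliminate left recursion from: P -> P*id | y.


Left-recursive alternatives: P*id; non-recursive: y
Introduce P': P -> yP', P' -> *idP' | ε


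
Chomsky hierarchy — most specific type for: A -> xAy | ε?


Single nonterminal LHS, but x^n y^n is not regular
Classification: Type 2 (Context-Free)


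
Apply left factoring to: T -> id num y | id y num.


Common prefix: 'id'
Factored: T -> id T', T' -> num y | y num


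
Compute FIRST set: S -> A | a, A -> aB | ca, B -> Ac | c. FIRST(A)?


Per alternative of A: FIRST(aB) = {a}; FIRST(ca) = {c}
FIRST(A) = {a, c}


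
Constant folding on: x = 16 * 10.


16 * 10 = 160 at compile time
Optimized: x = 160


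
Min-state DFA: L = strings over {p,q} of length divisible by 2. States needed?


Track length mod 2: states 0..1, accept at 0
Minimal DFA: 2 states


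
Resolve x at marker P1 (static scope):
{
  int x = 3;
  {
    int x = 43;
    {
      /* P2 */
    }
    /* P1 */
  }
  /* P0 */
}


x declared in the same block as P1
x = 43


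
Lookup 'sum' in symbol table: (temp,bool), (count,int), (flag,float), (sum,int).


Lookup 'sum' → type int


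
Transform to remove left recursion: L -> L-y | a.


Left-recursive alternatives: L-y; non-recursive: a
Introduce L': L -> aL', L' -> -yL' | ε


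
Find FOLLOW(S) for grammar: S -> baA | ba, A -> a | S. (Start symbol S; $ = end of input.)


$ ∈ FOLLOW(S). For each A -> αBβ: add FIRST(β)\{ε} to FOLLOW(B); if β nullable, add FOLLOW(A).
FOLLOW(S) = {$}


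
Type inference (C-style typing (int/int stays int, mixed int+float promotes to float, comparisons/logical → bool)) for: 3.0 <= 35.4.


Operand types: float <= float
Rule: comparison yields bool
Result type: bool


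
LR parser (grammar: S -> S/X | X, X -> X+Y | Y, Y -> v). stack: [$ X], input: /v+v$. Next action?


lookahead ∉ {+} so X won't extend; reduce S -> X
Action: reduce (S -> X)


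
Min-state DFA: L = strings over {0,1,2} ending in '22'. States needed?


Track the longest suffix of input matching a prefix of '22': 3 classes (prefixes of length 0..2)
Minimal DFA: 3 states


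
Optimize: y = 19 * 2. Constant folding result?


19 * 2 = 38 at compile time
Optimized: y = 38


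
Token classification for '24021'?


Pattern: digits only
Type: INTEGER_LITERAL


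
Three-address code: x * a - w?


Break into single-operator statements:
t1 = x * a
t2 = t1 - w


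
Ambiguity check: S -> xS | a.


right-linear, alternatives start with distinct terminals 'x' vs 'a': unique leftmost derivation
Unambiguous


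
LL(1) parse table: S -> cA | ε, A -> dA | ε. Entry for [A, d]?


For [A, d]: 'd' ∈ FIRST(dA)
Entry: A -> dA


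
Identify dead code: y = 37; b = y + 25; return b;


y is read by b's definition; b is returned
No dead code


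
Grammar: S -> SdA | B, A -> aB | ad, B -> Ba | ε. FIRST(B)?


Per alternative of B: FIRST(Ba) = {a}; FIRST(ε) = {ε}
FIRST(B) = {a, ε}


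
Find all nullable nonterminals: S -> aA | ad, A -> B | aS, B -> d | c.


A nonterminal is nullable iff some alternative derives ε (directly, or every symbol in it is nullable)
Nullable: {}


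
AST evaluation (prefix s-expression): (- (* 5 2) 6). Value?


Evaluate inner: (* 5 2) = 10
Evaluate root: (- 10 6) = 4
Result: 4


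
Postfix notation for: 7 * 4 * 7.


Left to right (same or higher precedence on left)
Postfix: 7 4 * 7 *


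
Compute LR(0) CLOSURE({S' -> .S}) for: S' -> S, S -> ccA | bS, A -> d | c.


Start: S' -> .S
For each item with dot before a nonterminal B, add B -> .γ for every B-production
Closure: [S' -> .S, S -> .ccA, S -> .bS]


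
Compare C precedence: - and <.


'-' is additive (level 9); '<' is relational (level 7)
Higher level binds tighter
'-' has higher precedence than '<'


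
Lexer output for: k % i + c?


Scan left to right, longest-match per lexeme
Tokens: ID(k), OP(%), ID(i), OP(+), ID(c)


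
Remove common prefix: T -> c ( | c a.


Common prefix: 'c'
Factored: T -> c T', T' -> ( | a


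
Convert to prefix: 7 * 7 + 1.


left-to-right (same/higher precedence on left): tree is (+ (* 7 7) 1)
Prefix: + * 7 7 1


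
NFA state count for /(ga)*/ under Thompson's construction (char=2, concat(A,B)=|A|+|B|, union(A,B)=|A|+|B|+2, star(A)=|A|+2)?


Syntax tree has 2 char leaf(s), 0 union(s), 1 star(s)
chars contribute 2×2 = 4; each union adds +2; each star adds +2
Total: 4 + 0 + 2 = 6 states


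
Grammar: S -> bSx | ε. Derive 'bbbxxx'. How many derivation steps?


Derivation: S => bSx => bbSxx => bbbSxxx => bbbxxx
Steps: 4


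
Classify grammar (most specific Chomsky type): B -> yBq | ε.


Single nonterminal LHS, but y^n q^n is not regular
Classification: Type 2 (Context-Free)


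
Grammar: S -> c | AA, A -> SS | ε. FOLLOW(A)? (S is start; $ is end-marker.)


$ ∈ FOLLOW(S). For each A -> αBβ: add FIRST(β)\{ε} to FOLLOW(B); if β nullable, add FOLLOW(A).
FOLLOW(A) = {$, c}


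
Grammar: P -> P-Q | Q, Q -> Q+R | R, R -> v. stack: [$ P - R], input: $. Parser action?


'R' (not preceded by Q+) is the handle for Q -> R
Action: reduce (Q -> R)


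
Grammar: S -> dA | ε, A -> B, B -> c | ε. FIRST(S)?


Per alternative of S: FIRST(dA) = {d}; FIRST(ε) = {ε}
FIRST(S) = {d, ε}


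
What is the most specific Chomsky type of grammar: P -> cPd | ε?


Single nonterminal LHS, but c^n d^n is not regular
Classification: Type 2 (Context-Free)


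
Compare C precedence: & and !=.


'!=' is equality (level 6); '&' is bitwise AND (level 5)
Higher level binds tighter
'!=' has higher precedence than '&'


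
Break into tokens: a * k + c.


Scan left to right, longest-match per lexeme
Tokens: ID(a), OP(*), ID(k), OP(+), ID(c)


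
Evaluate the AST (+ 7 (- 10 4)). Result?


Evaluate inner: (- 10 4) = 6
Evaluate root: (+ 7 6) = 13
Result: 13


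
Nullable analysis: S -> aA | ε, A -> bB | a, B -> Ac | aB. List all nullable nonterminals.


A nonterminal is nullable iff some alternative derives ε (directly, or every symbol in it is nullable)
Nullable: {S}


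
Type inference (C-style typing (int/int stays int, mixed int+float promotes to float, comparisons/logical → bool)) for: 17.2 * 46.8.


Operand types: float * float
Rule: mixed int/float promotes to float; int/int stays int
Result type: float


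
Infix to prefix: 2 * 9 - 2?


left-to-right (same/higher precedence on left): tree is (- (* 2 9) 2)
Prefix: - * 2 9 2


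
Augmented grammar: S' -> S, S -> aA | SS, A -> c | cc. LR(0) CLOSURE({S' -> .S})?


Start: S' -> .S
For each item with dot before a nonterminal B, add B -> .γ for every B-production
Closure: [S' -> .S, S -> .aA, S -> .SS]


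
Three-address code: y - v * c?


Break into single-operator statements:
t1 = v * c
t2 = y - t1


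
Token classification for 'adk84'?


Pattern: letter/underscore followed by alphanumerics, not a keyword
Type: IDENTIFIER


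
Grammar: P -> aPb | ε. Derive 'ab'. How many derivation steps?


Derivation: P => aPb => ab
Steps: 2


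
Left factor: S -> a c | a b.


Common prefix: 'a'
Factored: S -> a S', S' -> c | b


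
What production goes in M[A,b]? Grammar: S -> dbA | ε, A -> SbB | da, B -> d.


For [A, b]: 'b' ∈ FIRST(SbB)
Entry: A -> SbB


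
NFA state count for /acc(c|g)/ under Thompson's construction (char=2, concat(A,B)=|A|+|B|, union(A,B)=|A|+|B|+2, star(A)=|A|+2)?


Syntax tree has 5 char leaf(s), 1 union(s), 0 star(s)
chars contribute 5×2 = 10; each union adds +2; each star adds +2
Total: 10 + 2 + 0 = 12 states


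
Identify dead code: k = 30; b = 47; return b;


k is assigned but never read
Dead: 'k = 30'


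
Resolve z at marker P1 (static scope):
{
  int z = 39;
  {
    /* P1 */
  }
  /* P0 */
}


P1's block does not declare z; resolves to the enclosing declaration at depth 0
z = 39


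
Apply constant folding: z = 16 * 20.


16 * 20 = 320 at compile time
Optimized: z = 320


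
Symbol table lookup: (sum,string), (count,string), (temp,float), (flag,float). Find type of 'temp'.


Lookup 'temp' → type float


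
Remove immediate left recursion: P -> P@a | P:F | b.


Left-recursive alternatives: P@a, P:F; non-recursive: b
Introduce P': P -> bP', P' -> @aP' | :FP' | ε


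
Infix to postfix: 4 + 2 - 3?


Left to right (same or higher precedence on left)
Postfix: 4 2 + 3 -


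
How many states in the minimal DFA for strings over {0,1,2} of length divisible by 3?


Track length mod 3: states 0..2, accept at 0
Minimal DFA: 3 states


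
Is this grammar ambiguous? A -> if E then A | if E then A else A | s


dangling else: 'if E then if E then s else s' parses two ways
Ambiguous


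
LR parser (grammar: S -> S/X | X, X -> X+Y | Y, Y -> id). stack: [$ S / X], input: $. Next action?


handle 'S/X' on top; lookahead ∈ FOLLOW(S) = {/, $}
Action: reduce (S -> S/X)


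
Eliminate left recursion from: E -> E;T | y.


Left-recursive alternatives: E;T; non-recursive: y
Introduce E': E -> yE', E' -> ;TE' | ε


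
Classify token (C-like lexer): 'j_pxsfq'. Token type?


Pattern: letter/underscore followed by alphanumerics, not a keyword
Type: IDENTIFIER


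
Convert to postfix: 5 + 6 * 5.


* has higher precedence, evaluate 6*5 first
Postfix: 5 6 5 * +


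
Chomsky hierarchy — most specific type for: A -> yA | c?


Right-linear: every RHS is a terminal or a terminal followed by one nonterminal
Classification: Type 3 (Regular)


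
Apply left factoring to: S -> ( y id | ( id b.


Common prefix: '('
Factored: S -> ( S', S' -> y id | id b


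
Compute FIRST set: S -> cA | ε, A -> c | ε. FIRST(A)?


Per alternative of A: FIRST(c) = {c}; FIRST(ε) = {ε}
FIRST(A) = {c, ε}


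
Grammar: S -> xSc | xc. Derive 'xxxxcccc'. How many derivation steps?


Derivation: S => xSc => xxScc => xxxSccc => xxxxcccc
Steps: 4


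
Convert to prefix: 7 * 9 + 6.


left-to-right (same/higher precedence on left): tree is (+ (* 7 9) 6)
Prefix: + * 7 9 6


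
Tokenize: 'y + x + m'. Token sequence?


Scan left to right, longest-match per lexeme
Tokens: ID(y), OP(+), ID(x), OP(+), ID(m)


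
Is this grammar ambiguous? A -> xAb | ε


balanced x^n…b^n: each string has a unique parse
Unambiguous


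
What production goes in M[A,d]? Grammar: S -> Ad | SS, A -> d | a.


For [A, d]: 'd' ∈ FIRST(d)
Entry: A -> d


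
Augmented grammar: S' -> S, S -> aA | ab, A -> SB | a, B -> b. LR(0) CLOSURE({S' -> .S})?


Start: S' -> .S
For each item with dot before a nonterminal B, add B -> .γ for every B-production
Closure: [S' -> .S, S -> .aA, S -> .ab]


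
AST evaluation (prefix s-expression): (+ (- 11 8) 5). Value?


Evaluate inner: (- 11 8) = 3
Evaluate root: (+ 3 5) = 8
Result: 8


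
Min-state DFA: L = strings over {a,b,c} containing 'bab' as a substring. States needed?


KMP-style automaton: 3 progress states + 1 absorbing accept = 4
Minimal DFA: 4 states


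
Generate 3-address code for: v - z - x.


Break into single-operator statements:
t1 = v - z
t2 = t1 - x


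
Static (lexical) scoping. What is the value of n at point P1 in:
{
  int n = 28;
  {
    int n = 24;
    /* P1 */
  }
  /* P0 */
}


n declared in the same block as P1
n = 24


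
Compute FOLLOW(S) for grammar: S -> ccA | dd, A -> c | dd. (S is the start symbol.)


$ ∈ FOLLOW(S). For each A -> αBβ: add FIRST(β)\{ε} to FOLLOW(B); if β nullable, add FOLLOW(A).
FOLLOW(S) = {$}


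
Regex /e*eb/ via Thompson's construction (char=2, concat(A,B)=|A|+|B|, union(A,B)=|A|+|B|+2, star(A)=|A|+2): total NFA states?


Syntax tree has 3 char leaf(s), 0 union(s), 1 star(s)
chars contribute 3×2 = 6; each union adds +2; each star adds +2
Total: 6 + 0 + 2 = 8 states


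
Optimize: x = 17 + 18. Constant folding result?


17 + 18 = 35 at compile time
Optimized: x = 35


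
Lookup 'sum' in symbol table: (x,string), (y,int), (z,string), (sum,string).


Lookup 'sum' → type string


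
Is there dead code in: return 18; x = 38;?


statement follows a return and is unreachable
Dead: 'x = 38'


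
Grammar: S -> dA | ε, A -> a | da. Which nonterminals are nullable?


A nonterminal is nullable iff some alternative derives ε (directly, or every symbol in it is nullable)
Nullable: {S}


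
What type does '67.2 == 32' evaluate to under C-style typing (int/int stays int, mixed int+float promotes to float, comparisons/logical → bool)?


Operand types: float == int
Rule: comparison yields bool
Result type: bool


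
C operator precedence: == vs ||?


'==' is equality (level 6); '||' is logical OR (level 1)
Higher level binds tighter
'==' has higher precedence than '||'


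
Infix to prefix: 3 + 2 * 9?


'*' binds tighter: tree is (+ 3 (* 2 9))
Prefix: + 3 * 2 9


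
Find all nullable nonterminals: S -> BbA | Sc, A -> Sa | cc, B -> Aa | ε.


A nonterminal is nullable iff some alternative derives ε (directly, or every symbol in it is nullable)
Nullable: {B}


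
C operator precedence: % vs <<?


'%' is multiplicative (level 10); '<<' is shift (level 8)
Higher level binds tighter
'%' has higher precedence than '<<'


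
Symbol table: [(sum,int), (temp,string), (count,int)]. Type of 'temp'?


Lookup 'temp' → type string


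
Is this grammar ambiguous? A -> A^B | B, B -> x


precedence layered via separate nonterminal B: deterministic
Unambiguous


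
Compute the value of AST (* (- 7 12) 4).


Evaluate inner: (- 7 12) = -5
Evaluate root: (* -5 4) = -20
Result: -20


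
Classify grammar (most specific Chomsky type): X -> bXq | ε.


Single nonterminal LHS, but b^n q^n is not regular
Classification: Type 2 (Context-Free)


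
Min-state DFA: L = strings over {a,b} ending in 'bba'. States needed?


Track the longest suffix of input matching a prefix of 'bba': 4 classes (prefixes of length 0..3)
Minimal DFA: 4 states


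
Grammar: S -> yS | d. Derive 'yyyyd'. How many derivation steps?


Derivation: S => yS => yyS => yyyS => yyyyS => yyyyd
Steps: 5


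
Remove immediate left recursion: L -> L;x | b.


Left-recursive alternatives: L;x; non-recursive: b
Introduce L': L -> bL', L' -> ;xL' | ε


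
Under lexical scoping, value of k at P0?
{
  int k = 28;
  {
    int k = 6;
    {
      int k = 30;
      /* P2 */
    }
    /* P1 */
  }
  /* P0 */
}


k declared in the same block as P0
k = 28


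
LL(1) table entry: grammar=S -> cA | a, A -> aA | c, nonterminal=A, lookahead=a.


For [A, a]: 'a' ∈ FIRST(aA)
Entry: A -> aA


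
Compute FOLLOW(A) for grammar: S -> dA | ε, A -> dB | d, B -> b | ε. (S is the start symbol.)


$ ∈ FOLLOW(S). For each A -> αBβ: add FIRST(β)\{ε} to FOLLOW(B); if β nullable, add FOLLOW(A).
FOLLOW(A) = {$}


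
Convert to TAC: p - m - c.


Break into single-operator statements:
t1 = p - m
t2 = t1 - c


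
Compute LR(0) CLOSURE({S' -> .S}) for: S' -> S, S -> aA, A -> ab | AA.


Start: S' -> .S
For each item with dot before a nonterminal B, add B -> .γ for every B-production
Closure: [S' -> .S, S -> .aA]


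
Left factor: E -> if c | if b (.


Common prefix: 'if'
Factored: E -> if E', E' -> c | b (


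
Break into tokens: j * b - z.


Scan left to right, longest-match per lexeme
Tokens: ID(j), OP(*), ID(b), OP(-), ID(z)


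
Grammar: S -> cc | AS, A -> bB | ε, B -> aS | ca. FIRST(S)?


Per alternative of S: FIRST(cc) = {c}; FIRST(AS) = {b, c}
FIRST(S) = {b, c}


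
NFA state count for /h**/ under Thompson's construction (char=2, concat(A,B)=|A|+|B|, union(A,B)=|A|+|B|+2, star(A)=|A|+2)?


Syntax tree has 1 char leaf(s), 0 union(s), 2 star(s)
chars contribute 1×2 = 2; each union adds +2; each star adds +2
Total: 2 + 0 + 4 = 6 states


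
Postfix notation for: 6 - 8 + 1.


Left to right (same or higher precedence on left)
Postfix: 6 8 - 1 +


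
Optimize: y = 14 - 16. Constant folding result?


14 - 16 = -2 at compile time
Optimized: y = -2


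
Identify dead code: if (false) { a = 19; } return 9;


condition is constant false, so the whole block is unreachable
Dead: 'if (false) { a = 19; }'


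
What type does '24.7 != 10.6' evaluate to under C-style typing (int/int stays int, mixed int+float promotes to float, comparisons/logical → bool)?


Operand types: float != float
Rule: comparison yields bool
Result type: bool


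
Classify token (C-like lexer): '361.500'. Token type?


Pattern: digits with a decimal point
Type: FLOAT_LITERAL


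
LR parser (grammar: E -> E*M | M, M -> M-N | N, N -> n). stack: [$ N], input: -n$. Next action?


'N' (not preceded by M-) is the handle for M -> N
Action: reduce (M -> N)


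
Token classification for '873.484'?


Pattern: digits with a decimal point
Type: FLOAT_LITERAL


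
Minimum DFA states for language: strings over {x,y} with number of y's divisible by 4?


Track (count of y) mod 4: states 0..3, accept at 0
Minimal DFA: 4 states


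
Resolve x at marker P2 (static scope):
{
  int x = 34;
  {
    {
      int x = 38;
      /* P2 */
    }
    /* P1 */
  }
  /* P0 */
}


x declared in the same block as P2
x = 38


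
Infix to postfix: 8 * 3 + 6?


Left to right (same or higher precedence on left)
Postfix: 8 3 * 6 +


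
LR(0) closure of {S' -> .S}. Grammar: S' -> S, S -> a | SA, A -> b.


Start: S' -> .S
For each item with dot before a nonterminal B, add B -> .γ for every B-production
Closure: [S' -> .S, S -> .a, S -> .SA]


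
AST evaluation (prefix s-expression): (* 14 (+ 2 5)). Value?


Evaluate inner: (+ 2 5) = 7
Evaluate root: (* 14 7) = 98
Result: 98


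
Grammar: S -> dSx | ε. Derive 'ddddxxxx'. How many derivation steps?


Derivation: S => dSx => ddSxx => dddSxxx => ddddSxxxx => ddddxxxx
Steps: 5


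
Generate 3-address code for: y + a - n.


Break into single-operator statements:
t1 = y + a
t2 = t1 - n


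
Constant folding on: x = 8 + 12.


8 + 12 = 20 at compile time
Optimized: x = 20


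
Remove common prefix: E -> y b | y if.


Common prefix: 'y'
Factored: E -> y E', E' -> b | if


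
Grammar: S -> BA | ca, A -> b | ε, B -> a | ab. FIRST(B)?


Per alternative of B: FIRST(a) = {a}; FIRST(ab) = {a}
FIRST(B) = {a}


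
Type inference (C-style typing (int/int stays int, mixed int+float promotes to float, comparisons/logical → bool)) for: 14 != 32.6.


Operand types: int != float
Rule: comparison yields bool
Result type: bool


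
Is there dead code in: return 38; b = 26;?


statement follows a return and is unreachable
Dead: 'b = 26'


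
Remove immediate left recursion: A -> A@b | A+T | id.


Left-recursive alternatives: A@b, A+T; non-recursive: id
Introduce A': A -> idA', A' -> @bA' | +TA' | ε


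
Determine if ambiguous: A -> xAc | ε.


balanced x^n…c^n: each string has a unique parse
Unambiguous


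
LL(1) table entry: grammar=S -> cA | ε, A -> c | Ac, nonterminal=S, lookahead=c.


For [S, c]: 'c' ∈ FIRST(cA)
Entry: S -> cA


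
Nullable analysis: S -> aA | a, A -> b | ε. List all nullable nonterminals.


A nonterminal is nullable iff some alternative derives ε (directly, or every symbol in it is nullable)
Nullable: {A}


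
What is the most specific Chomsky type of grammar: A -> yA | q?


Right-linear: every RHS is a terminal or a terminal followed by one nonterminal
Classification: Type 3 (Regular)


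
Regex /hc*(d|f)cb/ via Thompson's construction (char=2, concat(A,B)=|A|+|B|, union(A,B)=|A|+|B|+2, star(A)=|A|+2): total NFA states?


Syntax tree has 6 char leaf(s), 1 union(s), 1 star(s)
chars contribute 6×2 = 12; each union adds +2; each star adds +2
Total: 12 + 2 + 2 = 16 states


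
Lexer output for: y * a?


Scan left to right, longest-match per lexeme
Tokens: ID(y), OP(*), ID(a)


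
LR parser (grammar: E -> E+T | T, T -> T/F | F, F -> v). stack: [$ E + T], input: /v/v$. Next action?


'/' can extend T; shift to build T -> T/F
Action: shift


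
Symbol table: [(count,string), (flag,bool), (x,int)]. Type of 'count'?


Lookup 'count' → type string


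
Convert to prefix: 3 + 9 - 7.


left-to-right (same/higher precedence on left): tree is (- (+ 3 9) 7)
Prefix: - + 3 9 7


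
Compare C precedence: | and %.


'%' is multiplicative (level 10); '|' is bitwise OR (level 3)
Higher level binds tighter
'%' has higher precedence than '|'


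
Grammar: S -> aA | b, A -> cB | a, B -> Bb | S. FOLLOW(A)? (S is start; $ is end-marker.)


$ ∈ FOLLOW(S). For each A -> αBβ: add FIRST(β)\{ε} to FOLLOW(B); if β nullable, add FOLLOW(A).
FOLLOW(A) = {$, b}


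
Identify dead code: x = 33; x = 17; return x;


first assignment to x is overwritten before any read
Dead: 'x = 33'


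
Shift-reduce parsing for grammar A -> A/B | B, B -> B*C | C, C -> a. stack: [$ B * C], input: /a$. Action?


handle 'B*C' on top
Action: reduce (B -> B*C)


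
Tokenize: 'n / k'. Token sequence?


Scan left to right, longest-match per lexeme
Tokens: ID(n), OP(/), ID(k)


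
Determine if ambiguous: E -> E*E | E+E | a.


'a*a+a' has two parse trees (no precedence encoded between * and +)
Ambiguous


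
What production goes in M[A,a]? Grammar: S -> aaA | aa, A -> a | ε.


For [A, a]: 'a' ∈ FIRST(a)
Entry: A -> a


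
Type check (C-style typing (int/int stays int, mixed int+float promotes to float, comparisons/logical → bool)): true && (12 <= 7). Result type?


Operand types: bool && bool
Rule: logical operators take bool operands and yield bool
Result type: bool


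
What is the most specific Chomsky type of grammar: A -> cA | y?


Right-linear: every RHS is a terminal or a terminal followed by one nonterminal
Classification: Type 3 (Regular)


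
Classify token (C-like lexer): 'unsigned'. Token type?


Pattern: reserved word
Type: KEYWORD


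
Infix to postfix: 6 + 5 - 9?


Left to right (same or higher precedence on left)
Postfix: 6 5 + 9 -


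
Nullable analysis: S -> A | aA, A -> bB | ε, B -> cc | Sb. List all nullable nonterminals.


A nonterminal is nullable iff some alternative derives ε (directly, or every symbol in it is nullable)
Nullable: {A, S}


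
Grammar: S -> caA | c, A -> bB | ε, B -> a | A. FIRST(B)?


Per alternative of B: FIRST(a) = {a}; FIRST(A) = {b, ε}
FIRST(B) = {a, b, ε}


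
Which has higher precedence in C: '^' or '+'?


'+' is additive (level 9); '^' is bitwise XOR (level 4)
Higher level binds tighter
'+' has higher precedence than '^'


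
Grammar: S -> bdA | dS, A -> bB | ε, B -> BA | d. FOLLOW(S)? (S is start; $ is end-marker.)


$ ∈ FOLLOW(S). For each A -> αBβ: add FIRST(β)\{ε} to FOLLOW(B); if β nullable, add FOLLOW(A).
FOLLOW(S) = {$}


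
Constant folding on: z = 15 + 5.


15 + 5 = 20 at compile time
Optimized: z = 20


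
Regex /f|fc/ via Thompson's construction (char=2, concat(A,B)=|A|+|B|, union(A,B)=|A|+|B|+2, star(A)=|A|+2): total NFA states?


Syntax tree has 3 char leaf(s), 1 union(s), 0 star(s)
chars contribute 3×2 = 6; each union adds +2; each star adds +2
Total: 6 + 2 + 0 = 8 states


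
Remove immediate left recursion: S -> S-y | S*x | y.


Left-recursive alternatives: S-y, S*x; non-recursive: y
Introduce S': S -> yS', S' -> -yS' | *xS' | ε


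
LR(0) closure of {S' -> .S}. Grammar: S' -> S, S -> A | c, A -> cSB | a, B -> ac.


Start: S' -> .S
For each item with dot before a nonterminal B, add B -> .γ for every B-production
Closure: [S' -> .S, S -> .A, S -> .c, A -> .cSB, A -> .a]


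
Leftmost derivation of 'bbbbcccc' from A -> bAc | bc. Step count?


Derivation: A => bAc => bbAcc => bbbAccc => bbbbcccc
Steps: 4


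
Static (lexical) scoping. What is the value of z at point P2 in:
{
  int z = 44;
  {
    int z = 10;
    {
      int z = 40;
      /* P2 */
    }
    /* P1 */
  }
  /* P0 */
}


z declared in the same block as P2
z = 40


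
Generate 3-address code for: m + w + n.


Break into single-operator statements:
t1 = m + w
t2 = t1 + n


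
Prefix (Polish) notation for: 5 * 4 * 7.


left-to-right (same/higher precedence on left): tree is (* (* 5 4) 7)
Prefix: * * 5 4 7


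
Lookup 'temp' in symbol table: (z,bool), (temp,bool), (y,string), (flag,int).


Lookup 'temp' → type bool


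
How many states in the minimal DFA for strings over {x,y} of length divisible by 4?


Track length mod 4: states 0..3, accept at 0
Minimal DFA: 4 states


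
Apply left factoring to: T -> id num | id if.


Common prefix: 'id'
Factored: T -> id T', T' -> num | if


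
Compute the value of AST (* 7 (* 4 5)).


Evaluate inner: (* 4 5) = 20
Evaluate root: (* 7 20) = 140
Result: 140


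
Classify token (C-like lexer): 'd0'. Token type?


Pattern: letter/underscore followed by alphanumerics, not a keyword
Type: IDENTIFIER


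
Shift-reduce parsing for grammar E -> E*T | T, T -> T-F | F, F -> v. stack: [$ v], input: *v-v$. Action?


'v' on top is the handle for F -> v
Action: reduce (F -> v)


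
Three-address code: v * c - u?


Break into single-operator statements:
t1 = v * c
t2 = t1 - u


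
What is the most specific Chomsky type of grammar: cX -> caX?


LHS has context (more than one symbol) and |LHS| ≤ |RHS|
Classification: Type 1 (Context-Sensitive)


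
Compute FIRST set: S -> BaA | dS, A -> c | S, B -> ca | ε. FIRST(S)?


Per alternative of S: FIRST(BaA) = {a, c}; FIRST(dS) = {d}
FIRST(S) = {a, c, d}


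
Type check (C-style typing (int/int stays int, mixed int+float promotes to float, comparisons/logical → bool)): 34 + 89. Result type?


Operand types: int + int
Rule: mixed int/float promotes to float; int/int stays int
Result type: int


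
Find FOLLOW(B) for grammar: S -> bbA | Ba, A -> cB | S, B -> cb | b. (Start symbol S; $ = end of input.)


$ ∈ FOLLOW(S). For each A -> αBβ: add FIRST(β)\{ε} to FOLLOW(B); if β nullable, add FOLLOW(A).
FOLLOW(B) = {$, a}


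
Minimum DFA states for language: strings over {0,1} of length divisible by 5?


Track length mod 5: states 0..4, accept at 0
Minimal DFA: 5 states


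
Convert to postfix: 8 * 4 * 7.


Left to right (same or higher precedence on left)
Postfix: 8 4 * 7 *


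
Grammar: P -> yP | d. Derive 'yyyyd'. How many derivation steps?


Derivation: P => yP => yyP => yyyP => yyyyP => yyyyd
Steps: 5


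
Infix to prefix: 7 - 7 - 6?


left-to-right (same/higher precedence on left): tree is (- (- 7 7) 6)
Prefix: - - 7 7 6


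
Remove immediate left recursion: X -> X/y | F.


Left-recursive alternatives: X/y; non-recursive: F
Introduce X': X -> FX', X' -> /yX' | ε


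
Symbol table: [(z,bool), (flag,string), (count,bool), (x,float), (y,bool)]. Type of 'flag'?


Lookup 'flag' → type string


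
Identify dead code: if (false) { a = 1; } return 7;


condition is constant false, so the whole block is unreachable
Dead: 'if (false) { a = 1; }'


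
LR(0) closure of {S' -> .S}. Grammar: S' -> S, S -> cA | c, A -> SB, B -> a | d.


Start: S' -> .S
For each item with dot before a nonterminal B, add B -> .γ for every B-production
Closure: [S' -> .S, S -> .cA, S -> .c]


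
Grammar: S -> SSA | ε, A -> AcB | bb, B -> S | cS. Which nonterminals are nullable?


A nonterminal is nullable iff some alternative derives ε (directly, or every symbol in it is nullable)
Nullable: {B, S}


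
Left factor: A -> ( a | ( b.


Common prefix: '('
Factored: A -> ( A', A' -> a | b


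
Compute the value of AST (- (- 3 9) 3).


Evaluate inner: (- 3 9) = -6
Evaluate root: (- -6 3) = -9
Result: -9


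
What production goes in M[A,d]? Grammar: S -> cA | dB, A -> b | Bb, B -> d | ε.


For [A, d]: 'd' ∈ FIRST(Bb)
Entry: A -> Bb


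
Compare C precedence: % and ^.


'%' is multiplicative (level 10); '^' is bitwise XOR (level 4)
Higher level binds tighter
'%' has higher precedence than '^'


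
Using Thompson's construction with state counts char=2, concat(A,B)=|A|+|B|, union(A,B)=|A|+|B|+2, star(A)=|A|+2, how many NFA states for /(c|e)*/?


Syntax tree has 2 char leaf(s), 1 union(s), 1 star(s)
chars contribute 2×2 = 4; each union adds +2; each star adds +2
Total: 4 + 2 + 2 = 8 states


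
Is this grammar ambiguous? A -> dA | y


right-linear, alternatives start with distinct terminals 'd' vs 'y': unique leftmost derivation
Unambiguous


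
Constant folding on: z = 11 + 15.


11 + 15 = 26 at compile time
Optimized: z = 26


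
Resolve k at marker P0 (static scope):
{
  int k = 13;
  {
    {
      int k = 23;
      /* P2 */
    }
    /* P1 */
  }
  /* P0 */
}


k declared in the same block as P0
k = 13


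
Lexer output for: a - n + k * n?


Scan left to right, longest-match per lexeme
Tokens: ID(a), OP(-), ID(n), OP(+), ID(k), OP(*), ID(n)


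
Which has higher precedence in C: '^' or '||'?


'^' is bitwise XOR (level 4); '||' is logical OR (level 1)
Higher level binds tighter
'^' has higher precedence than '||'


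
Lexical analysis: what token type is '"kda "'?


Pattern: double-quoted sequence
Type: STRING_LITERAL


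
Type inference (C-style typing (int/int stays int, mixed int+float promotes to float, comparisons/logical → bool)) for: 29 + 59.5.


Operand types: int + float
Rule: mixed int/float promotes to float; int/int stays int
Result type: float


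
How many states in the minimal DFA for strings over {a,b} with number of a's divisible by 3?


Track (count of a) mod 3: states 0..2, accept at 0
Minimal DFA: 3 states
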